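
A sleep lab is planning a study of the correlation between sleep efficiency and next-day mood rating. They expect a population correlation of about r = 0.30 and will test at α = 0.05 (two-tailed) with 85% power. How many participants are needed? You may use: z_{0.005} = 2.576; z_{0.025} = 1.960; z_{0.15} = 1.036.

n = 97

Fisher's z: C = ½·ln((1+r)/(1−r)) = ½·ln(1.8571) = 0.3095.
n = ((z_{α/2} + z_β)/C)² + 3.
(1.960 + 1.036) / 0.3095 = 2.996 / 0.3095 = 9.680.
n = 9.680² + 3 = 93.70 + 3 = 96.7.
Round up.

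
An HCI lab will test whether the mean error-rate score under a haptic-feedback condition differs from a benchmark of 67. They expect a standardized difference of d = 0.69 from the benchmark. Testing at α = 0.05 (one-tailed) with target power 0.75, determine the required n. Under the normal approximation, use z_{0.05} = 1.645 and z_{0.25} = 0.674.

For a one-sample test: n = ((z_{α} + z_β) / d)².
z_{α} + z_β = 1.645 + 0.674 = 2.319.
n = (2.319 / 0.69)² = 3.361² = 11.30.
Round up.

n = 12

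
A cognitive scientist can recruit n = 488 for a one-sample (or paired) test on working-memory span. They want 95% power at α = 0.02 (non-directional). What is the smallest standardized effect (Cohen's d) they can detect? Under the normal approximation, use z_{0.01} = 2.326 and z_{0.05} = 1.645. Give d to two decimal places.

For a single sample (or paired design) of n = 488: d_min = (z_{α/2} + z_β)/√n.
z-sum = 2.326 + 1.645 = 3.971.
d_min = 3.971 / √488 = 3.971 / 22.091 = 0.180.

d_min ≈ 0.18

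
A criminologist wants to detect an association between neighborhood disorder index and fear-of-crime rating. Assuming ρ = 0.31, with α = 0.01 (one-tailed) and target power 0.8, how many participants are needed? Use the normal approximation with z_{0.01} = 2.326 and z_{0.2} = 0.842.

Fisher's z: C = ½·ln((1+r)/(1−r)) = ½·ln(1.8986) = 0.3205.
n = ((z_{α} + z_β)/C)² + 3.
(2.326 + 0.842) / 0.3205 = 3.168 / 0.3205 = 9.885.
n = 9.885² + 3 = 97.70 + 3 = 100.7.
Round up.

n = 101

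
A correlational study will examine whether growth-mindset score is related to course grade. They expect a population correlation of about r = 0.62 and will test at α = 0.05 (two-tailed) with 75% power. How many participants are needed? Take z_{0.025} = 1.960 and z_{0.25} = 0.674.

Fisher's z: C = ½·ln((1+r)/(1−r)) = ½·ln(4.2632) = 0.7250.
n = ((z_{α/2} + z_β)/C)² + 3.
(1.960 + 0.674) / 0.7250 = 2.634 / 0.7250 = 3.633.
n = 3.633² + 3 = 13.20 + 3 = 16.2.
Round up.

n = 17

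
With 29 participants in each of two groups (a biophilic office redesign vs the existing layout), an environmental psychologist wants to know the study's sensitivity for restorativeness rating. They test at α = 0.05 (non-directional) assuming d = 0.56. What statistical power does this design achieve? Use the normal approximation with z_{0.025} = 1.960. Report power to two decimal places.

For two equal groups, power = Φ(d·√(n/2) − z_{α/2}).
d·√(n/2) = 0.56 × √(29/2) = 0.56 × 3.808 = 2.132.
z_β = 2.132 − 1.960 = 0.172.
Power = Φ(0.172) = 0.568.

power ≈ 0.57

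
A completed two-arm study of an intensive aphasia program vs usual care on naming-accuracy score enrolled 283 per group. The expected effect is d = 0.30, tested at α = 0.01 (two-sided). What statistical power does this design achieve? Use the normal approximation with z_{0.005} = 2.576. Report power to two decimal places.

power ≈ 0.84

For two equal groups, power = Φ(d·√(n/2) − z_{α/2}).
d·√(n/2) = 0.30 × √(283/2) = 0.30 × 11.895 = 3.569.
z_β = 3.569 − 2.576 = 0.993.
Power = Φ(0.993) = 0.840.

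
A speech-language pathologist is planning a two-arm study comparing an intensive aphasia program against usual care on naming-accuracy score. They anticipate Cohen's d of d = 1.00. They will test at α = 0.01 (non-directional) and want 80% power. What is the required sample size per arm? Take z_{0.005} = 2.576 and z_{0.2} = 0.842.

For two independent groups with equal n: n = 2·((z_{α/2} + z_β) / d)².
z_{α/2} + z_β = 2.576 + 0.842 = 3.418.
n = 2 × (3.418 / 1.00)² = 2 × 3.418² = 2 × 11.68 = 23.4.
Round up to the next whole participant.

n = 24 per group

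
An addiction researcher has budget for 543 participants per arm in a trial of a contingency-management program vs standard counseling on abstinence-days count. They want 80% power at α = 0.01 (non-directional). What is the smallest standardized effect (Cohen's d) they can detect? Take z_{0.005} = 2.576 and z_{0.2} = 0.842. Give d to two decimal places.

For two independent groups of n = 543 each: d_min = (z_{α/2} + z_β)·√(2/n).
z-sum = 2.576 + 0.842 = 3.418.
d_min = 3.418 × √(2/543) = 3.418 × 0.0607 = 0.207.

d_min ≈ 0.21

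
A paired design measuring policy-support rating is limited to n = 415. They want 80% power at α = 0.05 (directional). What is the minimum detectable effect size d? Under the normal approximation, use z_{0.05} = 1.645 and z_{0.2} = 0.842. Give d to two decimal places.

For a single sample (or paired design) of n = 415: d_min = (z_{α} + z_β)/√n.
z-sum = 1.645 + 0.842 = 2.487.
d_min = 2.487 / √415 = 2.487 / 20.372 = 0.122.

d_min ≈ 0.12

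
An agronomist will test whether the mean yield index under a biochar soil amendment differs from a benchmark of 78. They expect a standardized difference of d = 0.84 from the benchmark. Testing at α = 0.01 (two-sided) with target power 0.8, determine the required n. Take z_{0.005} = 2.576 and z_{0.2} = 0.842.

For a one-sample test: n = ((z_{α/2} + z_β) / d)².
z_{α/2} + z_β = 2.576 + 0.842 = 3.418.
n = (3.418 / 0.84)² = 4.069² = 16.56.
Round up.

n = 17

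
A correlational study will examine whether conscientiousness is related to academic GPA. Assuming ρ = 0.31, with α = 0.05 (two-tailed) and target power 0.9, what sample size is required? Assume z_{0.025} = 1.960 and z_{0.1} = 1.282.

Fisher's z: C = ½·ln((1+r)/(1−r)) = ½·ln(1.8986) = 0.3205.
n = ((z_{α/2} + z_β)/C)² + 3.
(1.960 + 1.282) / 0.3205 = 3.242 / 0.3205 = 10.115.
n = 10.115² + 3 = 102.32 + 3 = 105.3.
Round up.

n = 106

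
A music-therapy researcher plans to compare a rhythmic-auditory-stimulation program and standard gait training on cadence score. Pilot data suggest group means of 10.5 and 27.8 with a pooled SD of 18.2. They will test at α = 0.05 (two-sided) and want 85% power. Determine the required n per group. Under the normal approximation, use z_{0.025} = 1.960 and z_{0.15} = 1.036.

n = 20 per group

Cohen's d = |M₁ − M₂| / SD_pooled = |10.5 − 27.8| / 18.2 = 17.3 / 18.2 = 0.951.
For two independent groups with equal n: n = 2·((z_{α/2} + z_β) / d)².
z_{α/2} + z_β = 1.960 + 1.036 = 2.996.
n = 2 × (2.996 / 0.951)² = 2 × 3.150² = 2 × 9.92 = 19.8.
Round up to the next whole participant.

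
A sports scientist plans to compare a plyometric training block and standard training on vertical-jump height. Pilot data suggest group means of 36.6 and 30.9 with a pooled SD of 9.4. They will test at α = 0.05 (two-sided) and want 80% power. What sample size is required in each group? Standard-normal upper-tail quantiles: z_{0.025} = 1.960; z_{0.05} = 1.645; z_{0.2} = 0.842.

n = 43 per group

Cohen's d = |M₁ − M₂| / SD_pooled = |36.6 − 30.9| / 9.4 = 5.7 / 9.4 = 0.606.
For two independent groups with equal n: n = 2·((z_{α/2} + z_β) / d)².
z_{α/2} + z_β = 1.960 + 0.842 = 2.802.
n = 2 × (2.802 / 0.606)² = 2 × 4.624² = 2 × 21.38 = 42.8.
Round up to the next whole participant.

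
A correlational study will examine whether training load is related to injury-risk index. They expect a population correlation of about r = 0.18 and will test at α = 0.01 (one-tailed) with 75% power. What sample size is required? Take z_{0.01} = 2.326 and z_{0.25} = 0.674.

Fisher's z: C = ½·ln((1+r)/(1−r)) = ½·ln(1.4390) = 0.1820.
n = ((z_{α} + z_β)/C)² + 3.
(2.326 + 0.674) / 0.1820 = 3.000 / 0.1820 = 16.484.
n = 16.484² + 3 = 271.71 + 3 = 274.7.
Round up.

n = 275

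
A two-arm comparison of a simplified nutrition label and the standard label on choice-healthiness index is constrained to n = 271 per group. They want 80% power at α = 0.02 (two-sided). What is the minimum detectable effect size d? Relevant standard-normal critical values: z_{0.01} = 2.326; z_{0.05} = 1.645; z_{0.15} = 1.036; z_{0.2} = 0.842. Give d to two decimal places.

d_min ≈ 0.27

For two independent groups of n = 271 each: d_min = (z_{α/2} + z_β)·√(2/n).
z-sum = 2.326 + 0.842 = 3.168.
d_min = 3.168 × √(2/271) = 3.168 × 0.0859 = 0.272.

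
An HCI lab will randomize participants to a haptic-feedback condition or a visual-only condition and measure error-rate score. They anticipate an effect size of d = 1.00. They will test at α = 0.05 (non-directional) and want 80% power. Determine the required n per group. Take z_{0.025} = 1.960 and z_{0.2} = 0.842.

n = 16 per group

For two independent groups with equal n: n = 2·((z_{α/2} + z_β) / d)².
z_{α/2} + z_β = 1.960 + 0.842 = 2.802.
n = 2 × (2.802 / 1.00)² = 2 × 2.802² = 2 × 7.85 = 15.7.
Round up to the next whole participant.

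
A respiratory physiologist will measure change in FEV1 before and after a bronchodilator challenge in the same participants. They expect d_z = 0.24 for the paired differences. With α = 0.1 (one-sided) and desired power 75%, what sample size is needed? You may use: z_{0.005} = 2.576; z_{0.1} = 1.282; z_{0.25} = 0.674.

For a paired (one-sample on differences) test: n = ((z_{α} + z_β) / d)².
z_{α} + z_β = 1.282 + 0.674 = 1.956.
n = (1.956 / 0.24)² = 8.150² = 66.42.
Round up.

n = 67 pairs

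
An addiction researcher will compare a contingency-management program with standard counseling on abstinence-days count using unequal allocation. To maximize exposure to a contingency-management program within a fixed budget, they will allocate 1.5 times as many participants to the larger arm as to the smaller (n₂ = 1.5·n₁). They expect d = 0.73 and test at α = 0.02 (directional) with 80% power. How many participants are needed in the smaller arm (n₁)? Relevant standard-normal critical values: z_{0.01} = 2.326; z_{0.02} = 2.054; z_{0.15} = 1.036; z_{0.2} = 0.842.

With allocation ratio k = n₂/n₁ = 1.5, Var(x̄₁−x̄₂) = σ²(1/n₁ + 1/(k·n₁)) = σ²·(k+1)/(k·n₁).
So n₁ = (1 + 1/k)·((z_{α} + z_β)/d)² = 1.667 × (2.896/0.73)².
n₁ = 1.667 × 15.74 = 26.2.
Round up: n₁ = 27, giving n₂ = ⌈1.5 × 27⌉ = ⌈40.5⌉ = 41.

n₁ = 27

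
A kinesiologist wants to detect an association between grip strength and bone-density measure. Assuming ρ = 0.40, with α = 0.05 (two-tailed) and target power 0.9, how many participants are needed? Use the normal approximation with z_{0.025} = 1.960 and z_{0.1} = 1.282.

n = 62

Fisher's z: C = ½·ln((1+r)/(1−r)) = ½·ln(2.3333) = 0.4236.
n = ((z_{α/2} + z_β)/C)² + 3.
(1.960 + 1.282) / 0.4236 = 3.242 / 0.4236 = 7.653.
n = 7.653² + 3 = 58.58 + 3 = 61.6.
Round up.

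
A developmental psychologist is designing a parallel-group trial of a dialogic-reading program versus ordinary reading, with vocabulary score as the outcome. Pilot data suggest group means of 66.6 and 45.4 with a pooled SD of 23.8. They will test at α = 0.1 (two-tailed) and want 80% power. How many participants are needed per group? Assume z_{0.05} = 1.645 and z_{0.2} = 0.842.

Cohen's d = |M₁ − M₂| / SD_pooled = |66.6 − 45.4| / 23.8 = 21.2 / 23.8 = 0.891.
For two independent groups with equal n: n = 2·((z_{α/2} + z_β) / d)².
z_{α/2} + z_β = 1.645 + 0.842 = 2.487.
n = 2 × (2.487 / 0.891)² = 2 × 2.791² = 2 × 7.79 = 15.6.
Round up to the next whole participant.

n = 16 per group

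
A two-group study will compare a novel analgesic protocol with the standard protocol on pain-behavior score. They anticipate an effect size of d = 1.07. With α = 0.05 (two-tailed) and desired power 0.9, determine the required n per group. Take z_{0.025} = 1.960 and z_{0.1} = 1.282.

For two independent groups with equal n: n = 2·((z_{α/2} + z_β) / d)².
z_{α/2} + z_β = 1.960 + 1.282 = 3.242.
n = 2 × (3.242 / 1.07)² = 2 × 3.030² = 2 × 9.18 = 18.4.
Round up to the next whole participant.

n = 19 per group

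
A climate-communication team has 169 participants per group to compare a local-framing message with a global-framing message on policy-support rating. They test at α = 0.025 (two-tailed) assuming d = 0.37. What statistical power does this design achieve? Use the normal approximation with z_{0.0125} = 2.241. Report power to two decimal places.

power ≈ 0.88

For two equal groups, power = Φ(d·√(n/2) − z_{α/2}).
d·√(n/2) = 0.37 × √(169/2) = 0.37 × 9.192 = 3.401.
z_β = 3.401 − 2.241 = 1.160.
Power = Φ(1.160) = 0.877.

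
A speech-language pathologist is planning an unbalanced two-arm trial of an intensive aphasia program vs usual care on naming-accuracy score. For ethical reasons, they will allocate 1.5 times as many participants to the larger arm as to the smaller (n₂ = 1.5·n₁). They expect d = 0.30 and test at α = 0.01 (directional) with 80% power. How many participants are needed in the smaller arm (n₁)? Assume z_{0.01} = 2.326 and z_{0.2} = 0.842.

n₁ = 186

With allocation ratio k = n₂/n₁ = 1.5, Var(x̄₁−x̄₂) = σ²(1/n₁ + 1/(k·n₁)) = σ²·(k+1)/(k·n₁).
So n₁ = (1 + 1/k)·((z_{α} + z_β)/d)² = 1.667 × (3.168/0.30)².
n₁ = 1.667 × 111.51 = 185.9.
Round up: n₁ = 186, giving n₂ = 1.5 × 186 = 279.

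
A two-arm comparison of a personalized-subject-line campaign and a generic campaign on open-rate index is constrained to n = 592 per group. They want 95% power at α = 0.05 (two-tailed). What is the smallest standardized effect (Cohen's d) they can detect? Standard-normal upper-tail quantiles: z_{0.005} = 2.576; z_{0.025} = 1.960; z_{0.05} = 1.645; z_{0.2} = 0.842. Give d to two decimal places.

d_min ≈ 0.21

For two independent groups of n = 592 each: d_min = (z_{α/2} + z_β)·√(2/n).
z-sum = 1.960 + 1.645 = 3.605.
d_min = 3.605 × √(2/592) = 3.605 × 0.0581 = 0.210.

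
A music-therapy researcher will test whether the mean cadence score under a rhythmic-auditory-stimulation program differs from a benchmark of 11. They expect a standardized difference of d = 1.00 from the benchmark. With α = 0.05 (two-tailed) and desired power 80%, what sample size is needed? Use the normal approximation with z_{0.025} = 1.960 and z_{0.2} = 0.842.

n = 8

For a one-sample test: n = ((z_{α/2} + z_β) / d)².
z_{α/2} + z_β = 1.960 + 0.842 = 2.802.
n = (2.802 / 1.00)² = 2.802² = 7.85.
Round up.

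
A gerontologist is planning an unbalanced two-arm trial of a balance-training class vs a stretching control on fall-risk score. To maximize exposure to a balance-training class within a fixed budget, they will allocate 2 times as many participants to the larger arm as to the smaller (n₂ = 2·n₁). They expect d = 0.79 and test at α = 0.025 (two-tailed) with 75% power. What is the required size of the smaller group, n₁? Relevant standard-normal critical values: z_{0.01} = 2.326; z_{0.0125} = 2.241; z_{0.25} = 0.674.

n₁ = 21

With allocation ratio k = n₂/n₁ = 2, Var(x̄₁−x̄₂) = σ²(1/n₁ + 1/(k·n₁)) = σ²·(k+1)/(k·n₁).
So n₁ = (1 + 1/k)·((z_{α/2} + z_β)/d)² = 1.500 × (2.915/0.79)².
n₁ = 1.500 × 13.62 = 20.4.
Round up: n₁ = 21, giving n₂ = 2 × 21 = 42.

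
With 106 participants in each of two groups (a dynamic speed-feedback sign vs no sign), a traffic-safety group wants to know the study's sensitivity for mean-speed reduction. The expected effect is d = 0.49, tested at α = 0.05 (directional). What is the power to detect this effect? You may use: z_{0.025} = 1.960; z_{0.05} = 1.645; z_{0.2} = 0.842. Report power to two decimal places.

power ≈ 0.97

For two equal groups, power = Φ(d·√(n/2) − z_{α}).
d·√(n/2) = 0.49 × √(106/2) = 0.49 × 7.280 = 3.567.
z_β = 3.567 − 1.645 = 1.922.
Power = Φ(1.922) = 0.973.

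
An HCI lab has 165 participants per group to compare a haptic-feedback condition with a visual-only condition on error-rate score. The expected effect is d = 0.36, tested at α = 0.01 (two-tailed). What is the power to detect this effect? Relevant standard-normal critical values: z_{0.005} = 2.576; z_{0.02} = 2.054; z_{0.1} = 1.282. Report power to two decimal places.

power ≈ 0.76

For two equal groups, power = Φ(d·√(n/2) − z_{α/2}).
d·√(n/2) = 0.36 × √(165/2) = 0.36 × 9.083 = 3.270.
z_β = 3.270 − 2.576 = 0.694.
Power = Φ(0.694) = 0.756.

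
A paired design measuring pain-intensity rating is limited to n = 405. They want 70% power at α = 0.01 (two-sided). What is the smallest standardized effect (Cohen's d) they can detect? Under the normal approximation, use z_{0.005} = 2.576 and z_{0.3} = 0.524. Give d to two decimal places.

For a single sample (or paired design) of n = 405: d_min = (z_{α/2} + z_β)/√n.
z-sum = 2.576 + 0.524 = 3.100.
d_min = 3.100 / √405 = 3.100 / 20.125 = 0.154.

d_min ≈ 0.15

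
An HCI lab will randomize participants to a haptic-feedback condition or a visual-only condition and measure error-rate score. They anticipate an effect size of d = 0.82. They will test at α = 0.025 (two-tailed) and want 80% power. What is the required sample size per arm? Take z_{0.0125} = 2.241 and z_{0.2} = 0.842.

n = 29 per group

For two independent groups with equal n: n = 2·((z_{α/2} + z_β) / d)².
z_{α/2} + z_β = 2.241 + 0.842 = 3.083.
n = 2 × (3.083 / 0.82)² = 2 × 3.760² = 2 × 14.14 = 28.3.
Round up to the next whole participant.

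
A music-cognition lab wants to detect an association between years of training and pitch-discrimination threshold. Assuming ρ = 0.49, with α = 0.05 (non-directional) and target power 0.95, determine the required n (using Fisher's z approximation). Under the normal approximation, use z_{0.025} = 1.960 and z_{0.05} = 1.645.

Fisher's z: C = ½·ln((1+r)/(1−r)) = ½·ln(2.9216) = 0.5361.
n = ((z_{α/2} + z_β)/C)² + 3.
(1.960 + 1.645) / 0.5361 = 3.605 / 0.5361 = 6.724.
n = 6.724² + 3 = 45.22 + 3 = 48.2.
Round up.

n = 49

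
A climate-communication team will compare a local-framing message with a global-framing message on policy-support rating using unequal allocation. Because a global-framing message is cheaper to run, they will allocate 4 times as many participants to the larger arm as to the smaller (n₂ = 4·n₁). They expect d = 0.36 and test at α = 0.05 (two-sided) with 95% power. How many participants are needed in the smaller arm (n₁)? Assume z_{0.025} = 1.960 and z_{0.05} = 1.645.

n₁ = 126

With allocation ratio k = n₂/n₁ = 4, Var(x̄₁−x̄₂) = σ²(1/n₁ + 1/(k·n₁)) = σ²·(k+1)/(k·n₁).
So n₁ = (1 + 1/k)·((z_{α/2} + z_β)/d)² = 1.250 × (3.605/0.36)².
n₁ = 1.250 × 100.28 = 125.3.
Round up: n₁ = 126, giving n₂ = 4 × 126 = 504.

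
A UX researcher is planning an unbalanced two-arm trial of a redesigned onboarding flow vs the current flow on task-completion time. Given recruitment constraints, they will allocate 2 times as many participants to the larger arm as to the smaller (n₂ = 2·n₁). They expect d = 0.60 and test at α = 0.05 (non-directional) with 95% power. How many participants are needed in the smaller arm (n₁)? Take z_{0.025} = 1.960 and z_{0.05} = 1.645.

With allocation ratio k = n₂/n₁ = 2, Var(x̄₁−x̄₂) = σ²(1/n₁ + 1/(k·n₁)) = σ²·(k+1)/(k·n₁).
So n₁ = (1 + 1/k)·((z_{α/2} + z_β)/d)² = 1.500 × (3.605/0.60)².
n₁ = 1.500 × 36.10 = 54.2.
Round up: n₁ = 55, giving n₂ = 2 × 55 = 110.

n₁ = 55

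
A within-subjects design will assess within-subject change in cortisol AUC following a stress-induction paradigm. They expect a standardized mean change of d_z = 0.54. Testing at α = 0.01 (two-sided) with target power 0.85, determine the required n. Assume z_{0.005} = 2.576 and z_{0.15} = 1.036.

For a paired (one-sample on differences) test: n = ((z_{α/2} + z_β) / d)².
z_{α/2} + z_β = 2.576 + 1.036 = 3.612.
n = (3.612 / 0.54)² = 6.689² = 44.74.
Round up.

n = 45 pairs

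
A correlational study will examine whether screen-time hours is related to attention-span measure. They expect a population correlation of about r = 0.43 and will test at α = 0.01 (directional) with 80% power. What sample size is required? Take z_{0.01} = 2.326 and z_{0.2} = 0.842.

Fisher's z: C = ½·ln((1+r)/(1−r)) = ½·ln(2.5088) = 0.4599.
n = ((z_{α} + z_β)/C)² + 3.
(2.326 + 0.842) / 0.4599 = 3.168 / 0.4599 = 6.888.
n = 6.888² + 3 = 47.45 + 3 = 50.5.
Round up.

n = 51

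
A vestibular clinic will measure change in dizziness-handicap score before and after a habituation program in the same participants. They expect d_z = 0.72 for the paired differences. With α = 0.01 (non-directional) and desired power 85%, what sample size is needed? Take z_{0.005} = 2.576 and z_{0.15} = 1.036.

For a paired (one-sample on differences) test: n = ((z_{α/2} + z_β) / d)².
z_{α/2} + z_β = 2.576 + 1.036 = 3.612.
n = (3.612 / 0.72)² = 5.017² = 25.17.
Round up.

n = 26 pairs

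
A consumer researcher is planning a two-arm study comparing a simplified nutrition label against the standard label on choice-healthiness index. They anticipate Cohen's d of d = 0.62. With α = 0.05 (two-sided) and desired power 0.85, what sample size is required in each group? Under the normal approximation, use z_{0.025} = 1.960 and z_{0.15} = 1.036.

For two independent groups with equal n: n = 2·((z_{α/2} + z_β) / d)².
z_{α/2} + z_β = 1.960 + 1.036 = 2.996.
n = 2 × (2.996 / 0.62)² = 2 × 4.832² = 2 × 23.35 = 46.7.
Round up to the next whole participant.

n = 47 per group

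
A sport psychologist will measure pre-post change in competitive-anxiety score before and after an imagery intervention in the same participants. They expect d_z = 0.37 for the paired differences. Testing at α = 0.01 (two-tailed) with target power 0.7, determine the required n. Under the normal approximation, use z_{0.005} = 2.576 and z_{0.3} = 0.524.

n = 71 pairs

For a paired (one-sample on differences) test: n = ((z_{α/2} + z_β) / d)².
z_{α/2} + z_β = 2.576 + 0.524 = 3.100.
n = (3.100 / 0.37)² = 8.378² = 70.20.
Round up.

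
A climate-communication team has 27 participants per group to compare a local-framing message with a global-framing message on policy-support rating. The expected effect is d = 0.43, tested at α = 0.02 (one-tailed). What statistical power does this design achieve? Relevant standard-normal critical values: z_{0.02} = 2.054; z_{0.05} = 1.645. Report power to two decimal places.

For two equal groups, power = Φ(d·√(n/2) − z_{α}).
d·√(n/2) = 0.43 × √(27/2) = 0.43 × 3.674 = 1.580.
z_β = 1.580 − 2.054 = -0.474.
Power = Φ(-0.474) = 0.318.

power ≈ 0.32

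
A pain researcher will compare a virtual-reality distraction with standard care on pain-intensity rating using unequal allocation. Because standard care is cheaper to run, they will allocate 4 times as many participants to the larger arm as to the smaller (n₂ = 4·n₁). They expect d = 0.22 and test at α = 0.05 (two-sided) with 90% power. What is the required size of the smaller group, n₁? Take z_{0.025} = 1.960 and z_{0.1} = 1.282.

n₁ = 272

With allocation ratio k = n₂/n₁ = 4, Var(x̄₁−x̄₂) = σ²(1/n₁ + 1/(k·n₁)) = σ²·(k+1)/(k·n₁).
So n₁ = (1 + 1/k)·((z_{α/2} + z_β)/d)² = 1.250 × (3.242/0.22)².
n₁ = 1.250 × 217.16 = 271.5.
Round up: n₁ = 272, giving n₂ = 4 × 272 = 1088.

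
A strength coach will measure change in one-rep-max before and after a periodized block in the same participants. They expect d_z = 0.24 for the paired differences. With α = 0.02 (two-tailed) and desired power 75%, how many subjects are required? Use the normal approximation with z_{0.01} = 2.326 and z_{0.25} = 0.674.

n = 157 pairs

For a paired (one-sample on differences) test: n = ((z_{α/2} + z_β) / d)².
z_{α/2} + z_β = 2.326 + 0.674 = 3.000.
n = (3.000 / 0.24)² = 12.500² = 156.25.
Round up.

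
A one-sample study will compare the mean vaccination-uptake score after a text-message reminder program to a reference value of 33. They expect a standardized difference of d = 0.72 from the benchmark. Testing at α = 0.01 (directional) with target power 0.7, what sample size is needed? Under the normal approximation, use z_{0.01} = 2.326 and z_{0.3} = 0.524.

For a one-sample test: n = ((z_{α} + z_β) / d)².
z_{α} + z_β = 2.326 + 0.524 = 2.850.
n = (2.850 / 0.72)² = 3.958² = 15.67.
Round up.

n = 16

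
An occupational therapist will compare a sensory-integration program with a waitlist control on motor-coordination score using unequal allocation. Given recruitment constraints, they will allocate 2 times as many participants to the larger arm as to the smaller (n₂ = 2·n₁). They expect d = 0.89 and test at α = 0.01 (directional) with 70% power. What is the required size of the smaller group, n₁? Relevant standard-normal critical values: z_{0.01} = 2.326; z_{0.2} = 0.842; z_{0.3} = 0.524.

With allocation ratio k = n₂/n₁ = 2, Var(x̄₁−x̄₂) = σ²(1/n₁ + 1/(k·n₁)) = σ²·(k+1)/(k·n₁).
So n₁ = (1 + 1/k)·((z_{α} + z_β)/d)² = 1.500 × (2.850/0.89)².
n₁ = 1.500 × 10.25 = 15.4.
Round up: n₁ = 16, giving n₂ = 2 × 16 = 32.

n₁ = 16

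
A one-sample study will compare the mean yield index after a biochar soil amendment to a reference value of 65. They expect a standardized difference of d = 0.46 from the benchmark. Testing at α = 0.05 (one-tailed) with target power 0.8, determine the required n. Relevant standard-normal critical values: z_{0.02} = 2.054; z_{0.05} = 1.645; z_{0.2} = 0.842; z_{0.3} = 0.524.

For a one-sample test: n = ((z_{α} + z_β) / d)².
z_{α} + z_β = 1.645 + 0.842 = 2.487.
n = (2.487 / 0.46)² = 5.407² = 29.23.
Round up.

n = 30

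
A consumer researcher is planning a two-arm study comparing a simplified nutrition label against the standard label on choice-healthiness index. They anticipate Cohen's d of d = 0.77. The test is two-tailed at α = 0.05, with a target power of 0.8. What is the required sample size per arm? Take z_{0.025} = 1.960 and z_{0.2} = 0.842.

For two independent groups with equal n: n = 2·((z_{α/2} + z_β) / d)².
z_{α/2} + z_β = 1.960 + 0.842 = 2.802.
n = 2 × (2.802 / 0.77)² = 2 × 3.639² = 2 × 13.24 = 26.5.
Round up to the next whole participant.

n = 27 per group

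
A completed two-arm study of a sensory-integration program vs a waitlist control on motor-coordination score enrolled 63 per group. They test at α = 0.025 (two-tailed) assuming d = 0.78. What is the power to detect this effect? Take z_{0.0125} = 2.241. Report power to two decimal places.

For two equal groups, power = Φ(d·√(n/2) − z_{α/2}).
d·√(n/2) = 0.78 × √(63/2) = 0.78 × 5.612 = 4.378.
z_β = 4.378 − 2.241 = 2.137.
Power = Φ(2.137) = 0.984.

power ≈ 0.98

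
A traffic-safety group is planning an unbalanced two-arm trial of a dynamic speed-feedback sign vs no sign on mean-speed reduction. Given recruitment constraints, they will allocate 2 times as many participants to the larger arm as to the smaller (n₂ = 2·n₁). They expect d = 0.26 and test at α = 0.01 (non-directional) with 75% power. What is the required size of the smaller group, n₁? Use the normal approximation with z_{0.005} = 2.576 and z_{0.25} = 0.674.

With allocation ratio k = n₂/n₁ = 2, Var(x̄₁−x̄₂) = σ²(1/n₁ + 1/(k·n₁)) = σ²·(k+1)/(k·n₁).
So n₁ = (1 + 1/k)·((z_{α/2} + z_β)/d)² = 1.500 × (3.250/0.26)².
n₁ = 1.500 × 156.25 = 234.4.
Round up: n₁ = 235, giving n₂ = 2 × 235 = 470.

n₁ = 235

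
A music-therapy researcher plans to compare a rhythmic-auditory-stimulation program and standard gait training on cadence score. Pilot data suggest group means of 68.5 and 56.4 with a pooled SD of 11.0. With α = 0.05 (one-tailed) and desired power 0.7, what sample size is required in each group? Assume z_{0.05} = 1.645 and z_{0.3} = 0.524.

n = 8 per group

Cohen's d = |M₁ − M₂| / SD_pooled = |68.5 − 56.4| / 11.0 = 12.1 / 11.0 = 1.100.
For two independent groups with equal n: n = 2·((z_{α} + z_β) / d)².
z_{α} + z_β = 1.645 + 0.524 = 2.169.
n = 2 × (2.169 / 1.100)² = 2 × 1.972² = 2 × 3.89 = 7.8.
Round up to the next whole participant.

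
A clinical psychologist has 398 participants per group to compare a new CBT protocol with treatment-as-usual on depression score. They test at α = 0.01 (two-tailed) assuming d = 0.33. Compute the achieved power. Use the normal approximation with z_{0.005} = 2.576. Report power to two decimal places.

power ≈ 0.98

For two equal groups, power = Φ(d·√(n/2) − z_{α/2}).
d·√(n/2) = 0.33 × √(398/2) = 0.33 × 14.107 = 4.655.
z_β = 4.655 − 2.576 = 2.079.
Power = Φ(2.079) = 0.981.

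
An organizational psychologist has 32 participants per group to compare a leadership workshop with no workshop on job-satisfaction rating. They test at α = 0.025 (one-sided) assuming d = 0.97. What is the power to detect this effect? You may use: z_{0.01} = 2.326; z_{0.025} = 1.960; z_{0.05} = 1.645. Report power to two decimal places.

power ≈ 0.97

For two equal groups, power = Φ(d·√(n/2) − z_{α}).
d·√(n/2) = 0.97 × √(32/2) = 0.97 × 4.000 = 3.880.
z_β = 3.880 − 1.960 = 1.920.
Power = Φ(1.920) = 0.973.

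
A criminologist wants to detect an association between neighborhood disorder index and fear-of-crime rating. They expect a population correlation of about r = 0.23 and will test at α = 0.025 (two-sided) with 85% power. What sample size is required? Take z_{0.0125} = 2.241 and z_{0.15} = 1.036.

n = 199

Fisher's z: C = ½·ln((1+r)/(1−r)) = ½·ln(1.5974) = 0.2342.
n = ((z_{α/2} + z_β)/C)² + 3.
(2.241 + 1.036) / 0.2342 = 3.277 / 0.2342 = 13.992.
n = 13.992² + 3 = 195.78 + 3 = 198.8.
Round up.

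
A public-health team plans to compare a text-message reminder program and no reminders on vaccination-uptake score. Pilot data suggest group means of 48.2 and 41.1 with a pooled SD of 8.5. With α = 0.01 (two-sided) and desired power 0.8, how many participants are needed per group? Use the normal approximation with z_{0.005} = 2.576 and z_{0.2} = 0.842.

Cohen's d = |M₁ − M₂| / SD_pooled = |48.2 − 41.1| / 8.5 = 7.1 / 8.5 = 0.835.
For two independent groups with equal n: n = 2·((z_{α/2} + z_β) / d)².
z_{α/2} + z_β = 2.576 + 0.842 = 3.418.
n = 2 × (3.418 / 0.835)² = 2 × 4.093² = 2 × 16.76 = 33.5.
Round up to the next whole participant.

n = 34 per group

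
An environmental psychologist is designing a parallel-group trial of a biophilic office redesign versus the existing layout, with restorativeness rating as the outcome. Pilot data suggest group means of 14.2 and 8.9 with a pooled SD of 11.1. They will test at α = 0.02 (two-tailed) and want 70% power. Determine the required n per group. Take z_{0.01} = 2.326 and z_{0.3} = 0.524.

n = 72 per group

Cohen's d = |M₁ − M₂| / SD_pooled = |14.2 − 8.9| / 11.1 = 5.3 / 11.1 = 0.477.
For two independent groups with equal n: n = 2·((z_{α/2} + z_β) / d)².
z_{α/2} + z_β = 2.326 + 0.524 = 2.850.
n = 2 × (2.850 / 0.477)² = 2 × 5.975² = 2 × 35.70 = 71.4.
Round up to the next whole participant.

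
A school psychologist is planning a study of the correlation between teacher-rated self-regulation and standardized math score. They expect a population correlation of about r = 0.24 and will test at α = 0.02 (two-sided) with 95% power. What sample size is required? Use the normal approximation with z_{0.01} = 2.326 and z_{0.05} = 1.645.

n = 267

Fisher's z: C = ½·ln((1+r)/(1−r)) = ½·ln(1.6316) = 0.2448.
n = ((z_{α/2} + z_β)/C)² + 3.
(2.326 + 1.645) / 0.2448 = 3.971 / 0.2448 = 16.221.
n = 16.221² + 3 = 263.13 + 3 = 266.1.
Round up.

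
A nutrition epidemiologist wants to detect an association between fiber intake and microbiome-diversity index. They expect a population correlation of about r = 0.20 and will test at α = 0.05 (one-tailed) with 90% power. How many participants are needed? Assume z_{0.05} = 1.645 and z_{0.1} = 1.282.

Fisher's z: C = ½·ln((1+r)/(1−r)) = ½·ln(1.5000) = 0.2027.
n = ((z_{α} + z_β)/C)² + 3.
(1.645 + 1.282) / 0.2027 = 2.927 / 0.2027 = 14.440.
n = 14.440² + 3 = 208.52 + 3 = 211.5.
Round up.

n = 212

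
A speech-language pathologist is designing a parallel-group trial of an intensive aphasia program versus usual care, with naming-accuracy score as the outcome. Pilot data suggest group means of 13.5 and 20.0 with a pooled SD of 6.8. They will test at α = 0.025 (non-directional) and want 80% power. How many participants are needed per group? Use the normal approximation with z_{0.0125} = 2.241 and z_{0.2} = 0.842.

Cohen's d = |M₁ − M₂| / SD_pooled = |13.5 − 20.0| / 6.8 = 6.5 / 6.8 = 0.956.
For two independent groups with equal n: n = 2·((z_{α/2} + z_β) / d)².
z_{α/2} + z_β = 2.241 + 0.842 = 3.083.
n = 2 × (3.083 / 0.956)² = 2 × 3.225² = 2 × 10.40 = 20.8.
Round up to the next whole participant.

n = 21 per group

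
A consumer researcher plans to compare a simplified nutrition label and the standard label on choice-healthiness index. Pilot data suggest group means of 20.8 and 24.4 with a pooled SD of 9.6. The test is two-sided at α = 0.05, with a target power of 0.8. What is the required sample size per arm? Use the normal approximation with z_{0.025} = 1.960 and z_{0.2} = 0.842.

n = 112 per group

Cohen's d = |M₁ − M₂| / SD_pooled = |20.8 − 24.4| / 9.6 = 3.6 / 9.6 = 0.375.
For two independent groups with equal n: n = 2·((z_{α/2} + z_β) / d)².
z_{α/2} + z_β = 1.960 + 0.842 = 2.802.
n = 2 × (2.802 / 0.375)² = 2 × 7.472² = 2 × 55.83 = 111.7.
Round up to the next whole participant.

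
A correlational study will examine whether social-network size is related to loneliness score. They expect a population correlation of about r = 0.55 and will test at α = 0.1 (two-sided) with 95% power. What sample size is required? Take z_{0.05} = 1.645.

n = 32

Fisher's z: C = ½·ln((1+r)/(1−r)) = ½·ln(3.4444) = 0.6184.
n = ((z_{α/2} + z_β)/C)² + 3.
(1.645 + 1.645) / 0.6184 = 3.290 / 0.6184 = 5.320.
n = 5.320² + 3 = 28.30 + 3 = 31.3.
Round up.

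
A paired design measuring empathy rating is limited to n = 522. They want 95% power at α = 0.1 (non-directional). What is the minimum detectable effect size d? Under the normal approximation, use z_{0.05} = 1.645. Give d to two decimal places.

d_min ≈ 0.14

For a single sample (or paired design) of n = 522: d_min = (z_{α/2} + z_β)/√n.
z-sum = 1.645 + 1.645 = 3.290.
d_min = 3.290 / √522 = 3.290 / 22.847 = 0.144.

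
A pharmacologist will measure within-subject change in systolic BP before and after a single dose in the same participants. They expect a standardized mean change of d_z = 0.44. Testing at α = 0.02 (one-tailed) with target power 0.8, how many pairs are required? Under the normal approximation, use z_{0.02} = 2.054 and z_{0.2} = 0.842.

For a paired (one-sample on differences) test: n = ((z_{α} + z_β) / d)².
z_{α} + z_β = 2.054 + 0.842 = 2.896.
n = (2.896 / 0.44)² = 6.582² = 43.32.
Round up.

n = 44 pairs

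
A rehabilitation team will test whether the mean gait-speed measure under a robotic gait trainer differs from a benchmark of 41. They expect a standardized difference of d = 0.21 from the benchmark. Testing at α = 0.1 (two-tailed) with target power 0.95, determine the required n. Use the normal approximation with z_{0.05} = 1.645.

n = 246

For a one-sample test: n = ((z_{α/2} + z_β) / d)².
z_{α/2} + z_β = 1.645 + 1.645 = 3.290.
n = (3.290 / 0.21)² = 15.667² = 245.44.
Round up.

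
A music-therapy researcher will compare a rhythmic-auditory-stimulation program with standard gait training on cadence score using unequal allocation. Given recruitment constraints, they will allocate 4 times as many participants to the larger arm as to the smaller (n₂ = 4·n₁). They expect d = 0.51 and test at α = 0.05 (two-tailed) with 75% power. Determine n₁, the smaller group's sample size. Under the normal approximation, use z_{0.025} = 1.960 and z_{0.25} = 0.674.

With allocation ratio k = n₂/n₁ = 4, Var(x̄₁−x̄₂) = σ²(1/n₁ + 1/(k·n₁)) = σ²·(k+1)/(k·n₁).
So n₁ = (1 + 1/k)·((z_{α/2} + z_β)/d)² = 1.250 × (2.634/0.51)².
n₁ = 1.250 × 26.67 = 33.3.
Round up: n₁ = 34, giving n₂ = 4 × 34 = 136.

n₁ = 34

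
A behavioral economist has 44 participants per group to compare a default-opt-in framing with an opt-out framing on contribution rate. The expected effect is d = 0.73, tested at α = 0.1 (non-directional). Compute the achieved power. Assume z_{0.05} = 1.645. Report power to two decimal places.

power ≈ 0.96

For two equal groups, power = Φ(d·√(n/2) − z_{α/2}).
d·√(n/2) = 0.73 × √(44/2) = 0.73 × 4.690 = 3.424.
z_β = 3.424 − 1.645 = 1.779.
Power = Φ(1.779) = 0.962.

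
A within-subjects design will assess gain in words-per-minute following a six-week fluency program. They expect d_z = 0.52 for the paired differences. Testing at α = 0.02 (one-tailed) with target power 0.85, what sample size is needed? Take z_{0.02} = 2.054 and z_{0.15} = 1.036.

For a paired (one-sample on differences) test: n = ((z_{α} + z_β) / d)².
z_{α} + z_β = 2.054 + 1.036 = 3.090.
n = (3.090 / 0.52)² = 5.942² = 35.31.
Round up.

n = 36 pairs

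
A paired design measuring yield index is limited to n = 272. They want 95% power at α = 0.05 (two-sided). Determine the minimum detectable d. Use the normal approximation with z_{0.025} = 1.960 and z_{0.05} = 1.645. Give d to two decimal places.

d_min ≈ 0.22

For a single sample (or paired design) of n = 272: d_min = (z_{α/2} + z_β)/√n.
z-sum = 1.960 + 1.645 = 3.605.
d_min = 3.605 / √272 = 3.605 / 16.492 = 0.219.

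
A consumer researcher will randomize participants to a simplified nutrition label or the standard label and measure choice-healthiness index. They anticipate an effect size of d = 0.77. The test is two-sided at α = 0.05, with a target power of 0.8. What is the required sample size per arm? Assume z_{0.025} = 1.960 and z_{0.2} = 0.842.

For two independent groups with equal n: n = 2·((z_{α/2} + z_β) / d)².
z_{α/2} + z_β = 1.960 + 0.842 = 2.802.
n = 2 × (2.802 / 0.77)² = 2 × 3.639² = 2 × 13.24 = 26.5.
Round up to the next whole participant.

n = 27 per group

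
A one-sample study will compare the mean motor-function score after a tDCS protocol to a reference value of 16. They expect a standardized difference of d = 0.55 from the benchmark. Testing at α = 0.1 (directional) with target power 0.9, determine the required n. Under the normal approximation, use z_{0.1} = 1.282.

For a one-sample test: n = ((z_{α} + z_β) / d)².
z_{α} + z_β = 1.282 + 1.282 = 2.564.
n = (2.564 / 0.55)² = 4.662² = 21.73.
Round up.

n = 22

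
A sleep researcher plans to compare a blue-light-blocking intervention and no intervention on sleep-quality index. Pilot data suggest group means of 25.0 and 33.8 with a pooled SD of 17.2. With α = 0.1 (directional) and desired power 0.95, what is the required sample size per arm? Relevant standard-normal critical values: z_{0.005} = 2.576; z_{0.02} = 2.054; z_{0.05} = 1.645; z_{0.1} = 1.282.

n = 66 per group

Cohen's d = |M₁ − M₂| / SD_pooled = |25.0 − 33.8| / 17.2 = 8.8 / 17.2 = 0.512.
For two independent groups with equal n: n = 2·((z_{α} + z_β) / d)².
z_{α} + z_β = 1.282 + 1.645 = 2.927.
n = 2 × (2.927 / 0.512)² = 2 × 5.717² = 2 × 32.68 = 65.4.
Round up to the next whole participant.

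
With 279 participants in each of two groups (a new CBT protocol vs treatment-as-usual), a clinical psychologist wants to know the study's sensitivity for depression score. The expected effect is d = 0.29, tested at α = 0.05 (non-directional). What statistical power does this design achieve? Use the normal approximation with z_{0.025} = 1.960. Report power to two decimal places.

power ≈ 0.93

For two equal groups, power = Φ(d·√(n/2) − z_{α/2}).
d·√(n/2) = 0.29 × √(279/2) = 0.29 × 11.811 = 3.425.
z_β = 3.425 − 1.960 = 1.465.
Power = Φ(1.465) = 0.929.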